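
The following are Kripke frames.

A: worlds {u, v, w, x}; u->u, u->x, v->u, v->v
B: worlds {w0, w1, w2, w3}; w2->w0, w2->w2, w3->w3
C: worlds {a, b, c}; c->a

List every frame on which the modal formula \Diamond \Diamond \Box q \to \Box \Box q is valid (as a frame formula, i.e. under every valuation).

The schema corresponds to a generalized confluence (Geach) condition: \forall x \forall y \forall z ((x R^2 y \wedge x R^2 z) \to \exists w (yRw \wedge z = w)).
A: fails — uR²x, uR²u but no t with xRt and u=t.
B: fails — w2R²w0, w2R²w0 but no w with w0Rw and w0=w.
C: satisfies the condition.
Valid on: C.

C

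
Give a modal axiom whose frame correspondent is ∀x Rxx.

The condition is reflexivity. The T schema □r → r defines it.
Suppose □r→r is valid. At any x set V(r)={w : Rxw}. Then □r holds at x, so r holds at x, i.e. Rxx.

□r → r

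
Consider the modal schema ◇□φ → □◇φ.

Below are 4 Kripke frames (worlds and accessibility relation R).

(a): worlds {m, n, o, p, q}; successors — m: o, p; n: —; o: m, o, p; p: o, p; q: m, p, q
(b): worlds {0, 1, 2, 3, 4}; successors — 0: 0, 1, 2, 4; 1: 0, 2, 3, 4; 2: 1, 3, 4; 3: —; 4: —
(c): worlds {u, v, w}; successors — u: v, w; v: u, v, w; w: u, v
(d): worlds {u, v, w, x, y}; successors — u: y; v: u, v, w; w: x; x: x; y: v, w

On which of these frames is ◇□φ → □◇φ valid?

This is the axiom for convergence; its first-order frame correspondent is ∀x ∀y ∀z (Rxy ∧ Rxz → ∃w (Ryw ∧ Rzw)).
(a): condition met.
(b): fails — R00 and R04 but 0 and 4 have no common successor.
(c): condition met.
(d): fails — Rvv and Rvw but v and w have no common successor.

(a), (c)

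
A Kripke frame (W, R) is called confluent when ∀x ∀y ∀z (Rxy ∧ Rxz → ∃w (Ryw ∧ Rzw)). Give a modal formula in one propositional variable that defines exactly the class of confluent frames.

◇□q → □◇q

The condition is convergence. The .2 schema ◇□q → □◇q defines it.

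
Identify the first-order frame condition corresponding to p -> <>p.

Reflexivity

Replacing p by ¬p and contraposing gives the equivalent schema □p → p.
Suppose □p→p is valid. At any x set V(p)={w : Rxw}. Then □p holds at x, so p holds at x, i.e. Rxx.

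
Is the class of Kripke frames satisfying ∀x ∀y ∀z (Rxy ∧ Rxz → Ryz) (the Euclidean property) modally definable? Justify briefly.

Definable; ◇p → □◇p defines it

The condition is the Euclidean property. A defining modal formula is ◇p → □◇p.
Suppose ◇p→□◇p is valid. Take Rxy, Rxz and set V(p)={y}. Then ◇p at x, so □◇p at x, so ◇p at z, so some w with Rzw has p; w=y, i.e. Rzy. By symmetry of the argument, Ryz.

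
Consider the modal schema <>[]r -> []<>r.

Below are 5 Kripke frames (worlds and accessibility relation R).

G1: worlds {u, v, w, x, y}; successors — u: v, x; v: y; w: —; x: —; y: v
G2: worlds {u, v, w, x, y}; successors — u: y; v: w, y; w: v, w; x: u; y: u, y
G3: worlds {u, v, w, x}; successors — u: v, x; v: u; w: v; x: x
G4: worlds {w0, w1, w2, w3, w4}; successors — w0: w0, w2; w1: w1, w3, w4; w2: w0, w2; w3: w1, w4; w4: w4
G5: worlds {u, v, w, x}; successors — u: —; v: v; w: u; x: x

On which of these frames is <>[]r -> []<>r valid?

G4

The schema corresponds to convergence: forall x forall y forall z (Rxy & Rxz -> exists w (Ryw & Rzw)).
G1: fails — Ruv and Rux but v and x have no common successor.
G2: fails — Rvw and Rvy but w and y have no common successor.
G3: fails — Ruv and Rux but v and x have no common successor.
G4: satisfies the condition.
G5: fails — Rwu and Rwu but u and u have no common successor.
Valid on: G4.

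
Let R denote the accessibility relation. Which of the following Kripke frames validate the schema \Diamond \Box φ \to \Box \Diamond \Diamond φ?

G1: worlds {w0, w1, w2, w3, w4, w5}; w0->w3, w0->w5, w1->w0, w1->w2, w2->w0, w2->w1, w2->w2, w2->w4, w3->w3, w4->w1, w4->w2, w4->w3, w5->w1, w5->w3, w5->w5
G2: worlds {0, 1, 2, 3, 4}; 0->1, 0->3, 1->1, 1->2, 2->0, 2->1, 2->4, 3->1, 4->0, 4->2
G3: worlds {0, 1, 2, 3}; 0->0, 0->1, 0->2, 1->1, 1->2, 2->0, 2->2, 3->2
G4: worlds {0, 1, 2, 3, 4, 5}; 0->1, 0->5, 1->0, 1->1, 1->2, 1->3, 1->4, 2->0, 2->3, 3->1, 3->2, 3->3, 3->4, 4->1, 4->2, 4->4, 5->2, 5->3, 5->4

G2, G3, G4

Frame correspondent (Sahlqvist): \forall x \forall y \forall z ((xRy \wedge xRz) \to \exists w (yRw \wedge z R^2 w)) — i.e. a generalized confluence (Geach) condition.
G1: fails — w2Rw1, w2Rw0 but no w with w1Rw and w0R²w.
G2: ✓.
G3: ✓.
G4: ✓.
Valid on: G2, G3, G4.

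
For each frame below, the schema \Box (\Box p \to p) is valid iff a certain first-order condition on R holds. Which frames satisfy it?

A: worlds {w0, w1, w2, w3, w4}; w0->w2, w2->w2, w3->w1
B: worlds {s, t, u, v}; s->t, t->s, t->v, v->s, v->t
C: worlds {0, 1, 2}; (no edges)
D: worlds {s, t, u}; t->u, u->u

This is the axiom for shift-reflexivity; its first-order frame correspondent is \forall x \forall y (Rxy \to Ryy).
A: fails — Rw3w1 but not Rw1w1.
B: fails — Rtv but not Rvv.
C: holds.
D: holds.

C, D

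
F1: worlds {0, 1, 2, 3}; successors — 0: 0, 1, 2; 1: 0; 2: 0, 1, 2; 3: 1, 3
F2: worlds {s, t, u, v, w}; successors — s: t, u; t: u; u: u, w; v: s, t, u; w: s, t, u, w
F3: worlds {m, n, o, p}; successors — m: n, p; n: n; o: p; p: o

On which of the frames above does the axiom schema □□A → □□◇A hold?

The schema corresponds to a generalized confluence (Geach) condition: ∀x ∀z (xR²z → ∃w (xR²w ∧ zRw)).
F1: ✓.
F2: ✓.
F3: fails — mR²o but no w with mR²w and oRw.
Valid on: F1, F2.

F1, F2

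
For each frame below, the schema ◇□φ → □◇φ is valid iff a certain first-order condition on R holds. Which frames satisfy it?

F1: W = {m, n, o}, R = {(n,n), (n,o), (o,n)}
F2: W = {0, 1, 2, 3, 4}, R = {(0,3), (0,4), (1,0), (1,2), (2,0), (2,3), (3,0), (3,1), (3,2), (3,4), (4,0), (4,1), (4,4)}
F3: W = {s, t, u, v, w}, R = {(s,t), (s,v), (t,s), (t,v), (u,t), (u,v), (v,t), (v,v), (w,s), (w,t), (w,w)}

The schema corresponds to convergence: ∀x ∀y ∀z (Rxy ∧ Rxz → ∃w (Ryw ∧ Rzw)).
F1: ✓.
F2: fails — R31 and R30 but 1 and 0 have no common successor.
F3: ✓.

F1, F3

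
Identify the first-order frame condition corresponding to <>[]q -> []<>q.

convergence: forall x forall y forall z (Rxy & Rxz -> exists w (Ryw & Rzw))

This schema is the .2 axiom.
It corresponds to convergence: forall x forall y forall z (Rxy & Rxz -> exists w (Ryw & Rzw)).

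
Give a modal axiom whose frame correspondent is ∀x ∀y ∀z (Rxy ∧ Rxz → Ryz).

◇r → □◇r

The condition is the Euclidean property. The 5 schema ◇r → □◇r defines it.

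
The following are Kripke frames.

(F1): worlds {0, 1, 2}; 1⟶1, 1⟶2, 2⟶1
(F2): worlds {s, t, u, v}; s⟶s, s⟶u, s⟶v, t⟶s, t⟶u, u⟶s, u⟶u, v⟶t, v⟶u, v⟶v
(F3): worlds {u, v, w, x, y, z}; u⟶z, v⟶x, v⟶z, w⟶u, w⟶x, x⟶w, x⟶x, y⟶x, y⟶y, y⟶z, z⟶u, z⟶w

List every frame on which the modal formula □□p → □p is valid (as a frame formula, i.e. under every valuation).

Frame correspondent (Sahlqvist): ∀x ∀y (Rxy → ∃z (Rxz ∧ Rzy)) — i.e. density.
(F1): satisfies the condition.
(F2): satisfies the condition.
(F3): fails — Ruz but no t with Rut and Rtz.
Valid on: (F1), (F2).

(F1), (F2)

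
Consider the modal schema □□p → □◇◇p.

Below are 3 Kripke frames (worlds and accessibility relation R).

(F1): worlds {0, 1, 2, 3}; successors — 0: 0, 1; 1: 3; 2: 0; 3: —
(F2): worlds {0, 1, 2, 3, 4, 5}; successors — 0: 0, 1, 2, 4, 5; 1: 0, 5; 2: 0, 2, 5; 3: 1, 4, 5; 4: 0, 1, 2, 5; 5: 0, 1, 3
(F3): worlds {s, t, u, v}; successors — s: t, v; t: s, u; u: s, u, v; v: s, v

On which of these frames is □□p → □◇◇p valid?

(F2), (F3)

Frame correspondent (Sahlqvist): ∀x ∀z (xRz → ∃w (xR²w ∧ zR²w)) — i.e. a generalized confluence (Geach) condition.
(F1): fails — 0R1 but no w with 0R²w and 1R²w.
(F2): satisfies the condition.
(F3): satisfies the condition.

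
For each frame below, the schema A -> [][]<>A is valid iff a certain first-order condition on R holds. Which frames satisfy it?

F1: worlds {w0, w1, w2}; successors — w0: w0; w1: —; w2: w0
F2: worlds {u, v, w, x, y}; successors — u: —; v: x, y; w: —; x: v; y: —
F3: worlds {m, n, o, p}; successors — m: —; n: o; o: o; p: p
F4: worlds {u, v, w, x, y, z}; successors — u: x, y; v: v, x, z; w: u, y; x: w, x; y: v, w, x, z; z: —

none

This is the axiom for a generalized confluence (Geach) condition; its first-order frame correspondent is forall x forall z (x R^2 z -> exists w (x = w & zRw)).
F1: fails — w2R²w0 but no w with w2=w and w0Rw.
F2: fails — vR²v but no t with v=t and vRt.
F3: fails — nR²o but no w with n=w and oRw.
F4: fails — uR²v but no t with u=t and vRt.
Valid on no frame.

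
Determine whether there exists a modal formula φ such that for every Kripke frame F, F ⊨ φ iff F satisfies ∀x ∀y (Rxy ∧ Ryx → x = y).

No

Any modally definable frame class is closed under surjective bounded morphisms.
The 8-cycle (worlds 0,1,2,3,4,5,6,7 with 0→1→2→3→4→5→6→7→0) is antisymmetric. Sending even-indexed worlds to s and odd-indexed worlds to t is a surjective bounded morphism onto the two-world frame with s↔t, which is not antisymmetric.
So no modal formula (or set of formulas) defines exactly the antisymmetric frames.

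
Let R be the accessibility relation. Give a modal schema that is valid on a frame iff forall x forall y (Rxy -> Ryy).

A defining formula is □(□p → p) (the T□ axiom).
Suppose □(□p→p) is valid. Take Rxy and set V(p)={w : Ryw}. Then at y, □p holds; since □(□p→p) at x, □p→p at y, so p at y, i.e. Ryy.

□(□p → p)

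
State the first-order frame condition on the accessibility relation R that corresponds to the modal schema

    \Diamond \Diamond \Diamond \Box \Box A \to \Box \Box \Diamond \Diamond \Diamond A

\forall x \forall y \forall z ((x R^3 y \wedge x R^2 z) \to \exists w (y R^2 w \wedge z R^3 w))

This is a Sahlqvist (Geach-type) schema ◇^3□^2A → □^2◇^3A.
First-order correspondent: \forall x \forall y \forall z ((x R^3 y \wedge x R^2 z) \to \exists w (y R^2 w \wedge z R^3 w)).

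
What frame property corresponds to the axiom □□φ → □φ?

Suppose □□φ→□φ is valid. Take Rxy and set V(φ)={w : xR²w}. Then □□φ at x, so □φ at x, so φ at y, i.e. ∃z(Rxz∧Rzy).

density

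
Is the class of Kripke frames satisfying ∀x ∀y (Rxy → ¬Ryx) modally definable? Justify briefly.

No

If a class were modally definable it would be closed under surjective bounded morphisms (Goldblatt–Thomason).
The 4-cycle (worlds 0,1,2,3 with 0→1→2→3→0) is asymmetric. Mapping every world to a single reflexive point • is a surjective bounded morphism, and the reflexive point is not asymmetric (R•• but asymmetry requires ¬R••).
Hence asymmetry is not modally definable.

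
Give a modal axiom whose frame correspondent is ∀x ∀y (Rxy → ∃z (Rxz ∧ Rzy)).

This is density; the standard corresponding axiom is C4: □□p → □p.

□□p → □p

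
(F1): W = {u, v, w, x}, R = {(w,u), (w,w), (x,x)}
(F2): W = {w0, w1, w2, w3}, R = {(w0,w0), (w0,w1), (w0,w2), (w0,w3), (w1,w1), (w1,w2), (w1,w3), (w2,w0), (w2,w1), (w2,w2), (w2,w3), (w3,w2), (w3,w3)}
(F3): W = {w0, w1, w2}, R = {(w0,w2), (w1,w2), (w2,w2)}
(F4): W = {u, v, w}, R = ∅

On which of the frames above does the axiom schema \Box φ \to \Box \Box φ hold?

The schema corresponds to transitivity: \forall x \forall y \forall z (Rxy \wedge Ryz \to Rxz).
(F1): condition met.
(F2): fails — Rw1w2 and Rw2w0 but not Rw1w0.
(F3): condition met.
(F4): condition met.

(F1), (F3), (F4)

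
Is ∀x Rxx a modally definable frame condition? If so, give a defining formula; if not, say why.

The condition is reflexivity. A defining modal formula is □q → q.
Suppose □q→q is valid. At any x set V(q)={w : Rxw}. Then □q holds at x, so q holds at x, i.e. Rxx.

Yes, by □q → q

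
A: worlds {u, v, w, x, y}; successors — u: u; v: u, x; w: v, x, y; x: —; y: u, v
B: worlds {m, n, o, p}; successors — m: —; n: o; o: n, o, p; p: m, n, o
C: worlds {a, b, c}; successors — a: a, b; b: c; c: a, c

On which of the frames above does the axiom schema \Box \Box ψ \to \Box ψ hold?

Frame correspondent (Sahlqvist): \forall x \forall y (Rxy \to \exists z (Rxz \wedge Rzy)) — i.e. density.
A: fails — Rvx but no z with Rvz and Rzx.
B: fails — Rpm but no z with Rpz and Rzm.
C: holds.
Valid on: C.

C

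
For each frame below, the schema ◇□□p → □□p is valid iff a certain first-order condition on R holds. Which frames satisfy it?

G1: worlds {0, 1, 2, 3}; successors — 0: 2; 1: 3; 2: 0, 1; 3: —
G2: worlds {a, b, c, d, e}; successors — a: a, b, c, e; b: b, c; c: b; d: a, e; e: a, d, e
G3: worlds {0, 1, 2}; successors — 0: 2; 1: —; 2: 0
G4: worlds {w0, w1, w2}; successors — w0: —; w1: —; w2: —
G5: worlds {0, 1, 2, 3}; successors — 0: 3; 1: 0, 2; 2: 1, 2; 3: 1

The schema corresponds to a generalized confluence (Geach) condition: ∀x ∀y ∀z ((xRy ∧ xR²z) → ∃w (yR²w ∧ z = w)).
G1: fails — 0R2, 0R²0 but no w with 2R²w and 0=w.
G2: fails — aRb, aR²a but no w with bR²w and a=w.
G3: fails — 0R2, 0R²0 but no w with 2R²w and 0=w.
G4: satisfies the condition.
G5: fails — 0R3, 0R²1 but no w with 3R²w and 1=w.
Valid on: G4.

G4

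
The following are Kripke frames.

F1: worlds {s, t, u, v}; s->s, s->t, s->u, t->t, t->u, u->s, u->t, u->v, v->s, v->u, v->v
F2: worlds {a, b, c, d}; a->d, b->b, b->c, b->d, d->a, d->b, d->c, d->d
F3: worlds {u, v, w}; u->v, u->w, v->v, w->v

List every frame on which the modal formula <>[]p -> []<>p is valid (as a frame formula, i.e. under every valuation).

F1, F3

This is the axiom for convergence; its first-order frame correspondent is forall x forall y forall z (Rxy & Rxz -> exists w (Ryw & Rzw)).
F1: ✓.
F2: fails — Rbc and Rbc but c and c have no common successor.
F3: ✓.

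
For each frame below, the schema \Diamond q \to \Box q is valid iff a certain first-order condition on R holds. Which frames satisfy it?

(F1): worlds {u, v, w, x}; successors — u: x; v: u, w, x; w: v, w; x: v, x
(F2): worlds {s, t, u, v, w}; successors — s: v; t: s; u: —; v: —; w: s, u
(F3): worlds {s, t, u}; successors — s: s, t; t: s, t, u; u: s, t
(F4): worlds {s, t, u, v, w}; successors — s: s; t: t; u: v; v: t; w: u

The schema corresponds to partial functionality: \forall x \forall y \forall z (Rxy \wedge Rxz \to y = z).
(F1): fails — v sees both u and w.
(F2): fails — w sees both s and u.
(F3): fails — s sees both s and t.
(F4): condition met.
Valid on: (F4).

(F4)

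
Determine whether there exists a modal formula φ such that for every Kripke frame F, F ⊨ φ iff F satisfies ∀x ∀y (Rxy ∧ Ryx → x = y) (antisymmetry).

Modal frame validity is preserved under surjective bounded morphisms.
The 6-cycle (worlds s,t,u,v,w,x with s→t→u→v→w→x→s) is antisymmetric. Sending even-indexed worlds to s and odd-indexed worlds to t is a surjective bounded morphism onto the two-world frame with s↔t, which is not antisymmetric.
So no modal formula (or set of formulas) defines exactly the antisymmetric frames.

No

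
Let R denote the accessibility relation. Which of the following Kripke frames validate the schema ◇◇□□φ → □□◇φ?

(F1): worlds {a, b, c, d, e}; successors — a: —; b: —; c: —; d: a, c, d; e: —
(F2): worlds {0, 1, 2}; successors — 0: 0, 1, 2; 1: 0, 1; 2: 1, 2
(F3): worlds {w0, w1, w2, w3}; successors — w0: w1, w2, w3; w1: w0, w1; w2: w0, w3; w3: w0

(F2)

The schema corresponds to a generalized confluence (Geach) condition: ∀x ∀y ∀z ((xR²y ∧ xR²z) → ∃w (yR²w ∧ zRw)).
(F1): fails — dR²a, dR²a but no w with aR²w and aRw.
(F2): ✓.
(F3): fails — w0R²w3, w0R²w3 but no w with w3R²w and w3Rw.
Valid on: (F2).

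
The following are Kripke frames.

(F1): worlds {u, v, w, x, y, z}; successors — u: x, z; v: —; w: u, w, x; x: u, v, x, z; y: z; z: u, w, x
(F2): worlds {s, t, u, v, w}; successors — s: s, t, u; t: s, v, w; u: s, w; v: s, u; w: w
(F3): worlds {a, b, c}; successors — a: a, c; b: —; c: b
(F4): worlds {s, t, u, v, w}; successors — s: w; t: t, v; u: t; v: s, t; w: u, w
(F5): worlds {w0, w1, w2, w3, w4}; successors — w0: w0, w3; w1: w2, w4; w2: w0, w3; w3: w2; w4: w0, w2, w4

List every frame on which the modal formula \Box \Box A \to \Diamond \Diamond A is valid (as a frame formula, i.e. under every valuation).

(F2), (F4), (F5)

The schema corresponds to a generalized confluence (Geach) condition: \forall x \exists w (x R^2 w \wedge x R^2 w).
(F1): fails — at v but no t with vR²t and vR²t.
(F2): condition met.
(F3): fails — at b but no w with bR²w and bR²w.
(F4): condition met.
(F5): condition met.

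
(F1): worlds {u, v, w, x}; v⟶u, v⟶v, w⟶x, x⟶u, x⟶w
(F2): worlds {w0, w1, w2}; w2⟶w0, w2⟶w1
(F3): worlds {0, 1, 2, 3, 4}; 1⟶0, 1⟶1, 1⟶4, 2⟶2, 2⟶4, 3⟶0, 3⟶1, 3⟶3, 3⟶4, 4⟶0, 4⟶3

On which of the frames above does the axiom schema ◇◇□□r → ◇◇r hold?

(F2)

Frame correspondent (Sahlqvist): ∀x ∀y (xR²y → ∃w (yR²w ∧ xR²w)) — i.e. a generalized confluence (Geach) condition.
(F1): fails — vR²u but no t with uR²t and vR²t.
(F2): satisfies the condition.
(F3): fails — 1R²0 but no w with 0R²w and 1R²w.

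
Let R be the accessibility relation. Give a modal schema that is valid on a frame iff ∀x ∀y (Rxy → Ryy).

The condition is shift-reflexivity. The T□ schema □(□p → p) defines it.
Suppose □(□p→p) is valid. Take Rxy and set V(p)={w : Ryw}. Then at y, □p holds; since □(□p→p) at x, □p→p at y, so p at y, i.e. Ryy.

□(□p → p)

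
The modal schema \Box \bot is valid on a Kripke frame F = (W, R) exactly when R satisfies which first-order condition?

Emptiness of R

This is the Ver axiom.
It corresponds to emptiness of R: \forall x \forall y \neg Rxy.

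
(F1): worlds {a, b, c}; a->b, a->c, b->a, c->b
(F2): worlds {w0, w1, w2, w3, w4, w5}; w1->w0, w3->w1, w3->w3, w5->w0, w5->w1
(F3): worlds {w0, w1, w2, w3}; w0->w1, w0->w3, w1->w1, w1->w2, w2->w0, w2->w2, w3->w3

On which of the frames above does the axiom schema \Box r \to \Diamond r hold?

Frame correspondent (Sahlqvist): \forall x \exists y Rxy — i.e. seriality.
(F1): ✓.
(F2): fails — world w0 has no successor.
(F3): ✓.
Valid on: (F1), (F3).

(F1), (F3)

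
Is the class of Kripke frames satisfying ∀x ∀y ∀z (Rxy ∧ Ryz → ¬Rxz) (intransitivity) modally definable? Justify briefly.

Modal frame validity is preserved under surjective bounded morphisms.
The 7-cycle (worlds a,b,c,d,e,f,g with a→b→c→d→e→f→g→a) is intransitive. Mapping every world to a single reflexive point • is a surjective bounded morphism; the reflexive point is not intransitive (R••∧R•• but R••).
So no modal formula (or set of formulas) defines exactly the intransitive frames.

No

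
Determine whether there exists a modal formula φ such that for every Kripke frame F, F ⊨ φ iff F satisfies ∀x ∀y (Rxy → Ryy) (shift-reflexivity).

Yes — defined by □(□q → q)

Yes: it is shift-reflexivity, defined by the T□ schema □(□q → q).
Suppose □(□q→q) is valid. Take Rxy and set V(q)={w : Ryw}. Then at y, □q holds; since □(□q→q) at x, □q→q at y, so q at y, i.e. Ryy.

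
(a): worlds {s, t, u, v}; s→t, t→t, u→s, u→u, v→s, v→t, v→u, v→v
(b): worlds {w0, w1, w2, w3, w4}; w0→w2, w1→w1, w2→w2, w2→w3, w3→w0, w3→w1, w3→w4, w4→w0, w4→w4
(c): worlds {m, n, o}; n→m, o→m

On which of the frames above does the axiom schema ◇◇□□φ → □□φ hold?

Frame correspondent (Sahlqvist): ∀x ∀y ∀z ((xR²y ∧ xR²z) → ∃w (yR²w ∧ z = w)) — i.e. a generalized confluence (Geach) condition.
(a): fails — uR²s, uR²s but no w with sR²w and s=w.
(b): fails — w0R²w3, w0R²w3 but no w with w3R²w and w3=w.
(c): ✓.

(c)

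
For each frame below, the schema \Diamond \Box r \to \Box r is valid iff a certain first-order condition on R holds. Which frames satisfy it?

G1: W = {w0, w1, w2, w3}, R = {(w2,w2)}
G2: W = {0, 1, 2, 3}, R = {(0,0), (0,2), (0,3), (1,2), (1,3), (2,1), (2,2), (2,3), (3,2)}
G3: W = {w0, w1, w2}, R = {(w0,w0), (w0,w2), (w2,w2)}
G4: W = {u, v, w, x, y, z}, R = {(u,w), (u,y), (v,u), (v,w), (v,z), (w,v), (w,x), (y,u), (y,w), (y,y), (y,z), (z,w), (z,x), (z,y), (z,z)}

The schema corresponds to a generalized confluence (Geach) condition: \forall x \forall y \forall z ((xRy \wedge xRz) \to \exists w (yRw \wedge z = w)).
G1: holds.
G2: fails — 0R2, 0R0 but no w with 2Rw and 0=w.
G3: fails — w0Rw2, w0Rw0 but no w with w2Rw and w0=w.
G4: fails — uRw, uRw but no t with wRt and w=t.

G1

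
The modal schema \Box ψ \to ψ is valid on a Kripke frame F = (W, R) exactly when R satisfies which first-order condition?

reflexivity: \forall x Rxx

This is the T axiom.
It corresponds to reflexivity: \forall x Rxx.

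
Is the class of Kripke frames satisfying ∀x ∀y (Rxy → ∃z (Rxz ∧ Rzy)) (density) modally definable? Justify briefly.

Definable; □□r → □r defines it

This is a Sahlqvist condition; the C4 axiom □□r → □r defines it.
Suppose □□r→□r is valid. Take Rxy and set V(r)={w : xR²w}. Then □□r at x, so □r at x, so r at y, i.e. ∃z(Rxz∧Rzy).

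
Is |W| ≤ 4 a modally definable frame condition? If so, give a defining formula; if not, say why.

No

Modal frame validity is preserved under disjoint unions.
Any modal formula valid on each of 5 disjoint one-world frames is valid on their disjoint union (validity is preserved under disjoint unions). Each one-world frame has |W|=1≤4, but the union has |W|=5.
So no modal formula (or set of formulas) defines exactly the |W|≤4 frames.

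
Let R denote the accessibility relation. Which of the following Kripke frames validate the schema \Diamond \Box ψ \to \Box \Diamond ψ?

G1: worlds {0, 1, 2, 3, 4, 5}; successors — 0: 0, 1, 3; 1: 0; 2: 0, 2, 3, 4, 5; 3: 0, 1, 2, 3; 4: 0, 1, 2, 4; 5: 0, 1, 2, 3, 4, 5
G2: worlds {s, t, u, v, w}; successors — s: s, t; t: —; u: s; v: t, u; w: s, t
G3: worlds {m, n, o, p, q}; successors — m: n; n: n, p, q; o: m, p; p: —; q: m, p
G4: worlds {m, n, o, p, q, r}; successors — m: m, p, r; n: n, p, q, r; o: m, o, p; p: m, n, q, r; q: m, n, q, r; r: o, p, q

G1, G4

The schema corresponds to convergence: \forall x \forall y \forall z (Rxy \wedge Rxz \to \exists w (Ryw \wedge Rzw)).
G1: satisfies the condition.
G2: fails — Rss and Rst but s and t have no common successor.
G3: fails — Rnn and Rnp but n and p have no common successor.
G4: satisfies the condition.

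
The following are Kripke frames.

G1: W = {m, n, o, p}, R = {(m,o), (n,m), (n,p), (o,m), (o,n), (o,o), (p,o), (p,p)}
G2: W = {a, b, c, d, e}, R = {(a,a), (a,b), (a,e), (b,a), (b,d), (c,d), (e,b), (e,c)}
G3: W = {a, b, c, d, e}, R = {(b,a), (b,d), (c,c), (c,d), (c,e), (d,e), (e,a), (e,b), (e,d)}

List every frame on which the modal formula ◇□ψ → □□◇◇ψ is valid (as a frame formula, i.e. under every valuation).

Frame correspondent (Sahlqvist): ∀x ∀y ∀z ((xRy ∧ xR²z) → ∃w (yRw ∧ zR²w)) — i.e. a generalized confluence (Geach) condition.
G1: holds.
G2: fails — aRa, aR²c but no w with aRw and cR²w.
G3: fails — bRa, bR²e but no w with aRw and eR²w.
Valid on: G1.

G1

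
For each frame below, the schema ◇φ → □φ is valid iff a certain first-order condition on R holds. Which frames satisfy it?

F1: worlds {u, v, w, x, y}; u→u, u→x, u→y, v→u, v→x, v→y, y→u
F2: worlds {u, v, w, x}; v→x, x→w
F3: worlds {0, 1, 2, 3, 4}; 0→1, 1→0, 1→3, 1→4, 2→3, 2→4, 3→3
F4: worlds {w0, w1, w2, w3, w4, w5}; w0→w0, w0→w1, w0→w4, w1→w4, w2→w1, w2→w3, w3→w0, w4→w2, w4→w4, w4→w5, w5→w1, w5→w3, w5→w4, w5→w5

This is the axiom for partial functionality; its first-order frame correspondent is ∀x ∀y ∀z (Rxy ∧ Rxz → y = z).
F1: fails — u sees both u and x.
F2: holds.
F3: fails — 1 sees both 0 and 3.
F4: fails — w0 sees both w0 and w1.
Valid on: F2.

F2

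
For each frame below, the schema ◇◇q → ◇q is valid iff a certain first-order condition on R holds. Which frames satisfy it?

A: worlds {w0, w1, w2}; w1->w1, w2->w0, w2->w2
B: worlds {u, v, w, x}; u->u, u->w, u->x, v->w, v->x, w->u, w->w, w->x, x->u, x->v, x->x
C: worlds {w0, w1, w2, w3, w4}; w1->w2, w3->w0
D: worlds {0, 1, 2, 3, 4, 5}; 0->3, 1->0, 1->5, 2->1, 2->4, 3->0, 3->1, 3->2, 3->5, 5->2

A, C

Frame correspondent (Sahlqvist): ∀x ∀y ∀z (Rxy ∧ Ryz → Rxz) — i.e. transitivity.
A: satisfies the condition.
B: fails — Rwx and Rxv but not Rwv.
C: satisfies the condition.
D: fails — R10 and R03 but not R13.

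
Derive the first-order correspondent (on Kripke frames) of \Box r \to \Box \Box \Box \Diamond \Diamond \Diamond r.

\forall x \forall z (x R^3 z \to \exists w (xRw \wedge z R^3 w))

This is a Sahlqvist (Geach-type) schema ◇^0□^1r → □^3◇^3r.
Minimal-valuation argument: fix x; take any y with xR^0y and any z with xR^3z. Set V(r) to the set of worlds R-reachable from y in exactly 1 step. Then □^1r holds at y, so the antecedent holds at x; validity forces ◇^3r at z, giving a w with zR^3w and yR^1w.
First-order correspondent: \forall x \forall z (x R^3 z \to \exists w (xRw \wedge z R^3 w)).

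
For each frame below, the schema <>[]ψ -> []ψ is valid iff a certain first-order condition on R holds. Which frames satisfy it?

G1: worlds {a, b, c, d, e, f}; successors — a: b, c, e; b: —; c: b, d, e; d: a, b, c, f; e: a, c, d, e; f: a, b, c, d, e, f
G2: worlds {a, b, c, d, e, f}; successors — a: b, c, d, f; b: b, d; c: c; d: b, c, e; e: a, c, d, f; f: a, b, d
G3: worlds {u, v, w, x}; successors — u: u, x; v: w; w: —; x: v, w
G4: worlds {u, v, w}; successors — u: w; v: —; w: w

G4

This is the axiom for the Euclidean property; its first-order frame correspondent is forall x forall y forall z (Rxy & Rxz -> Ryz).
G1: fails — Rab and Rab but not Rbb.
G2: fails — Rab and Rac but not Rbc.
G3: fails — Rux and Ruu but not Rxu.
G4: condition met.
Valid on: G4.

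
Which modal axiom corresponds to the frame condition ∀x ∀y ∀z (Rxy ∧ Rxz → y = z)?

◇s → □s

A defining formula is ◇s → □s (the CD axiom).
Suppose ◇s→□s is valid. Take Rxy, Rxz and set V(s)={y}. Then ◇s at x, so □s at x, so s at z, i.e. z=y.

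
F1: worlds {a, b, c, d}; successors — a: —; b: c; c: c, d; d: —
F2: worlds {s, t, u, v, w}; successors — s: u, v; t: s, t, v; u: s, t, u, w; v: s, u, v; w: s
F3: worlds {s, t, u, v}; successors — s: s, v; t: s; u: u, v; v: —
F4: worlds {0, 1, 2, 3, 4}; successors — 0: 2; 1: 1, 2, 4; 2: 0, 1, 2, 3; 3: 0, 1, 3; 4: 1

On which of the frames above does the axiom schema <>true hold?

F2, F4

Frame correspondent (Sahlqvist): forall x exists y Rxy — i.e. seriality.
F1: fails — world a has no successor.
F2: holds.
F3: fails — world v has no successor.
F4: holds.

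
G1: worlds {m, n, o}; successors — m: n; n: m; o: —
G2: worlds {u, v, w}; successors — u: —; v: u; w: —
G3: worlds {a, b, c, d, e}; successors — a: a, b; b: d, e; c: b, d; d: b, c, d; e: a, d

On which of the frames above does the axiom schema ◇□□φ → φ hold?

The schema corresponds to a generalized confluence (Geach) condition: ∀x ∀y (xRy → ∃w (yR²w ∧ x = w)).
G1: fails — mRn but no w with nR²w and m=w.
G2: fails — vRu but no t with uR²t and v=t.
G3: holds.

G3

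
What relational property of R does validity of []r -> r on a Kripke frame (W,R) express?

This schema is the T axiom.
Its frame correspondent is reflexivity — forall x Rxx.

reflexivity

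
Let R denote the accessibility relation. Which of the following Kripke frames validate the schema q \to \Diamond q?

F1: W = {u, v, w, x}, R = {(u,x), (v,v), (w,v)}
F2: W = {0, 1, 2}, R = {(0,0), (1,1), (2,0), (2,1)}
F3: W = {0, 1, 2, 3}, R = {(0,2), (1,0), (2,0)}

The schema corresponds to reflexivity: \forall x Rxx.
F1: fails — world u does not see itself.
F2: fails — world 2 does not see itself.
F3: fails — world 0 does not see itself.

none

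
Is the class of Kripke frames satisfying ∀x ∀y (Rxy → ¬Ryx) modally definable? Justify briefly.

If a class were modally definable it would be closed under surjective bounded morphisms (Goldblatt–Thomason).
The 4-cycle (worlds s,t,u,v with s→t→u→v→s) is asymmetric. Mapping every world to a single reflexive point • is a surjective bounded morphism, and the reflexive point is not asymmetric (R•• but asymmetry requires ¬R••).
Hence asymmetry is not modally definable.

No — not modally definable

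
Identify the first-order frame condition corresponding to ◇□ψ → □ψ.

the Euclidean property

This is frame-equivalent to ◇ψ → □◇ψ (substitute ¬ψ for ψ and contrapose).
Suppose ◇ψ→□◇ψ is valid. Take Rxy, Rxz and set V(ψ)={y}. Then ◇ψ at x, so □◇ψ at x, so ◇ψ at z, so some w with Rzw has ψ; w=y, i.e. Rzy. By symmetry of the argument, Ryz.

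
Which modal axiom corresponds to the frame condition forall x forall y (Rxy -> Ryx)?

p → □◇p

This is symmetry; the standard corresponding axiom is B: p → □◇p.
Suppose p→□◇p is valid. Take Rxy and set V(p)={x}. Then p at x, so □◇p at x, so ◇p at y, so some z with Ryz has p; z=x, i.e. Ryx.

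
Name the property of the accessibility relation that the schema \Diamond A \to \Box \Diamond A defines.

the Euclidean property: \forall x \forall y \forall z (Rxy \wedge Rxz \to Ryz)

Suppose ◇A→□◇A is valid. Take Rxy, Rxz and set V(A)={y}. Then ◇A at x, so □◇A at x, so ◇A at z, so some w with Rzw has A; w=y, i.e. Rzy. By symmetry of the argument, Ryz.
The converse is a direct semantic check.
So the correspondent is the Euclidean property.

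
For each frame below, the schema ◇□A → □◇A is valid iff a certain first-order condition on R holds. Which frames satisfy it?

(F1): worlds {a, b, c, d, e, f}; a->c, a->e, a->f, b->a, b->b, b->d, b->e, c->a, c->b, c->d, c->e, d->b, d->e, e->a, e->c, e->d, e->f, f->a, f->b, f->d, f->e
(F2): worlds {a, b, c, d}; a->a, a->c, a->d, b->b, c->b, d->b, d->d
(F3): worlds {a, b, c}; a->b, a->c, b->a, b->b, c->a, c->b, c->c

Frame correspondent (Sahlqvist): ∀x ∀y ∀z (Rxy ∧ Rxz → ∃w (Ryw ∧ Rzw)) — i.e. convergence.
(F1): fails — Rbd and Rbe but d and e have no common successor.
(F2): fails — Raa and Rac but a and c have no common successor.
(F3): holds.
Valid on: (F3).

(F3)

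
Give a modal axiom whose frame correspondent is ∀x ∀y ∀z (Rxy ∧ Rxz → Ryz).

◇q → □◇q

A defining formula is ◇q → □◇q (the 5 axiom).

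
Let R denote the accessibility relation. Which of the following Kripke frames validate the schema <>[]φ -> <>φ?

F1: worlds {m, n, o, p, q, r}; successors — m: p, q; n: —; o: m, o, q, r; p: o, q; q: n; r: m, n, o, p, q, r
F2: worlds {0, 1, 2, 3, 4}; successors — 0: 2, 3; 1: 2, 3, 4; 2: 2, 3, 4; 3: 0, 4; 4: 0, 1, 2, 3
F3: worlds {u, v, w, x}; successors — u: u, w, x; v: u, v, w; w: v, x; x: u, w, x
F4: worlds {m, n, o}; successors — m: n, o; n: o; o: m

This is the axiom for a generalized confluence (Geach) condition; its first-order frame correspondent is forall x forall y (xRy -> exists w (yRw & xRw)).
F1: fails — mRq but no w with qRw and mRw.
F2: fails — 0R3 but no w with 3Rw and 0Rw.
F3: ✓.
F4: fails — mRo but no w with oRw and mRw.

F3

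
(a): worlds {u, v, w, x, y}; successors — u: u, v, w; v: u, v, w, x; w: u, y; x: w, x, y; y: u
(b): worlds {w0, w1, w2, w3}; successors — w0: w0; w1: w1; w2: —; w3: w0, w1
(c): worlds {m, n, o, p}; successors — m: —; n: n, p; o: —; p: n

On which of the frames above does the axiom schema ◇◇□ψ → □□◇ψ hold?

The schema corresponds to a generalized confluence (Geach) condition: ∀x ∀y ∀z ((xR²y ∧ xR²z) → ∃w (yRw ∧ zRw)).
(a): fails — uR²x, uR²y but no t with xRt and yRt.
(b): fails — w3R²w0, w3R²w1 but no w with w0Rw and w1Rw.
(c): ✓.
Valid on: (c).

(c)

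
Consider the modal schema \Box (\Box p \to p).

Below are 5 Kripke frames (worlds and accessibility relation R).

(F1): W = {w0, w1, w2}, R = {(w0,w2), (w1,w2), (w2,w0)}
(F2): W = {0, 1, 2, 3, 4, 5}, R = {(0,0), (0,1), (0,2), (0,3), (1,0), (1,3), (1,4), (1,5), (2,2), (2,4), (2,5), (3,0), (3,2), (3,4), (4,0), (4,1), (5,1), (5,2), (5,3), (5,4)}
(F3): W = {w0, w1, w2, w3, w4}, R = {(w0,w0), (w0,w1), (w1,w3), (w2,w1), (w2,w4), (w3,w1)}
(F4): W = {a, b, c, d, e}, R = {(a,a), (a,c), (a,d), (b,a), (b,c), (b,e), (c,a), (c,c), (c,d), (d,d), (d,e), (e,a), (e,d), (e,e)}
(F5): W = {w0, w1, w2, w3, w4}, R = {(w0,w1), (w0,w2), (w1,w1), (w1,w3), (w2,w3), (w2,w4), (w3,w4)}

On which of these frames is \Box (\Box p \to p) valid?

(F4)

Frame correspondent (Sahlqvist): \forall x \forall y (Rxy \to Ryy) — i.e. shift-reflexivity.
(F1): fails — Rw1w2 but not Rw2w2.
(F2): fails — R34 but not R44.
(F3): fails — Rw2w4 but not Rw4w4.
(F4): condition met.
(F5): fails — Rw2w4 but not Rw4w4.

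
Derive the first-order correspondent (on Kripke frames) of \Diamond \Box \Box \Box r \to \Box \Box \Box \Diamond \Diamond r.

\forall x \forall y \forall z ((xRy \wedge x R^3 z) \to \exists w (y R^3 w \wedge z R^2 w))

This is a Sahlqvist (Geach-type) schema ◇^1□^3r → □^3◇^2r.
Minimal-valuation argument: fix x; take any y with xR^1y and any z with xR^3z. Set V(r) to the set of worlds R-reachable from y in exactly 3 steps. Then □^3r holds at y, so the antecedent holds at x; validity forces ◇^2r at z, giving a w with zR^2w and yR^3w.
First-order correspondent: \forall x \forall y \forall z ((xRy \wedge x R^3 z) \to \exists w (y R^3 w \wedge z R^2 w)).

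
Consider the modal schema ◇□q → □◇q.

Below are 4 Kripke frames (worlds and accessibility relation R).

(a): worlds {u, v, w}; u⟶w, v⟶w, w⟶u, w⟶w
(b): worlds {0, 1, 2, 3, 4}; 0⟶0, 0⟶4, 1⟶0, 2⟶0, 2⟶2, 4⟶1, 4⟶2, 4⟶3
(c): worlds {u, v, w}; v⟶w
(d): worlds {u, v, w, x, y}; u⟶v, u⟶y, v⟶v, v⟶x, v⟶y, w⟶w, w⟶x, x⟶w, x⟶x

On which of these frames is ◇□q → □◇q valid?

This is the axiom for convergence; its first-order frame correspondent is ∀x ∀y ∀z (Rxy ∧ Rxz → ∃w (Ryw ∧ Rzw)).
(a): condition met.
(b): fails — R00 and R04 but 0 and 4 have no common successor.
(c): fails — Rvw and Rvw but w and w have no common successor.
(d): fails — Ruv and Ruy but v and y have no common successor.
Valid on: (a).

(a)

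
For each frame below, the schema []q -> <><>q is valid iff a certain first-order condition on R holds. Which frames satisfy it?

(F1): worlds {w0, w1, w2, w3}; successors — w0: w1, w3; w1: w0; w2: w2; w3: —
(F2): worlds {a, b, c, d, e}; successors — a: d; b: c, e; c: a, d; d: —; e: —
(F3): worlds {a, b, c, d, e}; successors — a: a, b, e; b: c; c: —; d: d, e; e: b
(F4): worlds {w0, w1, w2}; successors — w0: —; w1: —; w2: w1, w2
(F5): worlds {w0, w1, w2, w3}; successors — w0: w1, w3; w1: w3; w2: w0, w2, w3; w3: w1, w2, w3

Frame correspondent (Sahlqvist): forall x exists w (xRw & x R^2 w) — i.e. a generalized confluence (Geach) condition.
(F1): fails — at w0 but no w with w0Rw and w0R²w.
(F2): fails — at a but no w with aRw and aR²w.
(F3): fails — at b but no w with bRw and bR²w.
(F4): fails — at w0 but no w with w0Rw and w0R²w.
(F5): holds.
Valid on: (F5).

(F5)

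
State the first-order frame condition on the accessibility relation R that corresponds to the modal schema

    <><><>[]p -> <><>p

forall x forall y (x R^3 y -> exists w (yRw & x R^2 w))

This is a Sahlqvist (Geach-type) schema ◇^3□^1p → □^0◇^2p.
Minimal-valuation argument: fix x; take any y with xR^3y and any z with xR^0z. Set V(p) to the set of worlds R-reachable from y in exactly 1 step. Then □^1p holds at y, so the antecedent holds at x; validity forces ◇^2p at z, giving a w with zR^2w and yR^1w.
First-order correspondent: forall x forall y (x R^3 y -> exists w (yRw & x R^2 w)).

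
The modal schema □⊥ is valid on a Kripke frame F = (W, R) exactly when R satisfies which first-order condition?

□⊥ is valid iff no world has any successor (otherwise □⊥ fails at any world with one).

emptiness of R: ∀x ∀y ¬Rxy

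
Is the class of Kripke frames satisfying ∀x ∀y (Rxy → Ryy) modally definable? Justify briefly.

Yes: it is shift-reflexivity, defined by the T□ schema □(□p → p).

Definable; □(□p → p) defines it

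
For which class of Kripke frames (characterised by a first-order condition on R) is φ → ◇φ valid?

Replacing φ by ¬φ and contraposing gives the equivalent schema □φ → φ.
Suppose □φ→φ is valid. At any x set V(φ)={w : Rxw}. Then □φ holds at x, so φ holds at x, i.e. Rxx.

reflexivity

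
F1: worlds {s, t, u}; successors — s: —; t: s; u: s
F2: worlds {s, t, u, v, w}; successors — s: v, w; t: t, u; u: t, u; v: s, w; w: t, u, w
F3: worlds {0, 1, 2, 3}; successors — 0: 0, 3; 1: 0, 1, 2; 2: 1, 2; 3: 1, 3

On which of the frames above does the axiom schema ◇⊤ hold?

The schema corresponds to seriality: ∀x ∃y Rxy.
F1: fails — world s has no successor.
F2: holds.
F3: holds.

F2, F3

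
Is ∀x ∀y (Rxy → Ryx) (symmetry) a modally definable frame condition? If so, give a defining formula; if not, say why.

The condition is symmetry. A defining modal formula is p → □◇p.
Suppose p→□◇p is valid. Take Rxy and set V(p)={x}. Then p at x, so □◇p at x, so ◇p at y, so some z with Ryz has p; z=x, i.e. Ryx.

Yes — defined by p → □◇p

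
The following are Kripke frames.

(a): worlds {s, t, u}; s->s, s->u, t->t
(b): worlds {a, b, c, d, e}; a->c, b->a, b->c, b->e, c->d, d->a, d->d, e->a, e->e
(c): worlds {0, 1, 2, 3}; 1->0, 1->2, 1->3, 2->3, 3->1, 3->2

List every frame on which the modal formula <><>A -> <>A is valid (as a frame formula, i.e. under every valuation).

(a)

This is the axiom for transitivity; its first-order frame correspondent is forall x forall y forall z (Rxy & Ryz -> Rxz).
(a): ✓.
(b): fails — Rbc and Rcd but not Rbd.
(c): fails — R32 and R23 but not R33.
Valid on: (a).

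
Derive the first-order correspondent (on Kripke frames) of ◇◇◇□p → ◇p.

This is a Sahlqvist (Geach-type) schema ◇^3□^1p → □^0◇^1p.
First-order correspondent: ∀x ∀y (xR³y → ∃w (yRw ∧ xRw)).

∀x ∀y (xR³y → ∃w (yRw ∧ xRw))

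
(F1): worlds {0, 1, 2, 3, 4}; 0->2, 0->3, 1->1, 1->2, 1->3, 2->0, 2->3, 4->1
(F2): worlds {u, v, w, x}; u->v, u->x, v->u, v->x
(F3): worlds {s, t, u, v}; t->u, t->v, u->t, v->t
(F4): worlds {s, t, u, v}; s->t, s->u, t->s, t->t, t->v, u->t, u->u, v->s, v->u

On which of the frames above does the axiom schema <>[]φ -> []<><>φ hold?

This is the axiom for a generalized confluence (Geach) condition; its first-order frame correspondent is forall x forall y forall z ((xRy & xRz) -> exists w (yRw & z R^2 w)).
(F1): fails — 0R2, 0R3 but no w with 2Rw and 3R²w.
(F2): fails — uRv, uRx but no t with vRt and xR²t.
(F3): fails — tRu, tRu but no w with uRw and uR²w.
(F4): holds.

(F4)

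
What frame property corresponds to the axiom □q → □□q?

This is the 4 axiom.
It corresponds to transitivity: ∀x ∀y ∀z (Rxy ∧ Ryz → Rxz).

transitivity: ∀x ∀y ∀z (Rxy ∧ Ryz → Rxz)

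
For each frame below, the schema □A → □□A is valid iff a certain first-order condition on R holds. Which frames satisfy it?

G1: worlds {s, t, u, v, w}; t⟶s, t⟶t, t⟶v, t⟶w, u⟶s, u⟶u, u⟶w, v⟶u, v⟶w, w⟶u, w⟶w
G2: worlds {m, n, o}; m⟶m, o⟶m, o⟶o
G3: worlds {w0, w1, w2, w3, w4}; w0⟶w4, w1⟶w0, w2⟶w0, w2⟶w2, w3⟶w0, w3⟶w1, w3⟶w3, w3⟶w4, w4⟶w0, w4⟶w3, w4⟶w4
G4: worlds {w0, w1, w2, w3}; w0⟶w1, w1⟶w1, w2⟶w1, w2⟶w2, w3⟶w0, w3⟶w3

The schema corresponds to transitivity: ∀x ∀y ∀z (Rxy ∧ Ryz → Rxz).
G1: fails — Rtv and Rvu but not Rtu.
G2: condition met.
G3: fails — Rw1w0 and Rw0w4 but not Rw1w4.
G4: fails — Rw3w0 and Rw0w1 but not Rw3w1.
Valid on: G2.

G2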